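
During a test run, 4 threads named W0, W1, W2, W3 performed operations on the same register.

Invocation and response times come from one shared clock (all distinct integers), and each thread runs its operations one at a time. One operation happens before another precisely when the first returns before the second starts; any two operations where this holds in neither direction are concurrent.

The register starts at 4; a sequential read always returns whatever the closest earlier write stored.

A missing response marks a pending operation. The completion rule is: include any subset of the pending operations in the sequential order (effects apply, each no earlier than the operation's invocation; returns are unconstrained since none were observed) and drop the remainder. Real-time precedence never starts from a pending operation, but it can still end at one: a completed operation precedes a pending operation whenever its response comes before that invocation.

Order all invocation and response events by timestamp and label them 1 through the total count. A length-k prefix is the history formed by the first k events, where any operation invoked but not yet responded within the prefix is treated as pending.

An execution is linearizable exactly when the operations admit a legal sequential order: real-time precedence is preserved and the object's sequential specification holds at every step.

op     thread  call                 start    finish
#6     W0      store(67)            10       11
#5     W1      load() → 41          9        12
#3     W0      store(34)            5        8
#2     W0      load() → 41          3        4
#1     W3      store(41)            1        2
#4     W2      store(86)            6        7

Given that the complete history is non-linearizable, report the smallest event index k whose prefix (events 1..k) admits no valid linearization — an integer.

events 1..11 are linearizable; a witness order is #1, #2, #3, #4, #5, #6:
1. #1 store(41), leaving value 41
2. #2 load() → 41, leaving value 41
3. #3 store(34), leaving value 34
4. #4 store(86), leaving value 86
5. #5 load() (pending, included), leaving value 86
6. #6 store(67), leaving value 67
at event 12 (#5's time-12 response) nothing linearizes any more
sample order #1, #2, #3, #4, #5, #6 stalls at step 5 — #5 load() → 41 has no legal effect
sample order #1, #2, #3, #4, #6, #5 stalls at step 6 — #5 load() → 41 has no legal effect

12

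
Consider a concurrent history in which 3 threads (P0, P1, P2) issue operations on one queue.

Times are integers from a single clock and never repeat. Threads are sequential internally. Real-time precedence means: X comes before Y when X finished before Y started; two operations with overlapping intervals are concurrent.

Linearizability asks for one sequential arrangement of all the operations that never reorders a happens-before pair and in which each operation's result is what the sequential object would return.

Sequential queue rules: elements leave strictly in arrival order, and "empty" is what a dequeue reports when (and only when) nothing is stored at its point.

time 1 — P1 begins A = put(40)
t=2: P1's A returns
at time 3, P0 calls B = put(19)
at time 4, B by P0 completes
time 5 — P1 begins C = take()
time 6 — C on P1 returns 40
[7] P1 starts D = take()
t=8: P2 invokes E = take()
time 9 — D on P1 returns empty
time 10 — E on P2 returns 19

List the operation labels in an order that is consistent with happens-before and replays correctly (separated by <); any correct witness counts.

1. A put(40), leaving queue <40>
2. B put(19), leaving queue <40,19>
3. C take() → 40, leaving queue <19>
4. E take() → 19, leaving queue <>
5. D take() → empty, leaving queue <>

A < B < C < E < D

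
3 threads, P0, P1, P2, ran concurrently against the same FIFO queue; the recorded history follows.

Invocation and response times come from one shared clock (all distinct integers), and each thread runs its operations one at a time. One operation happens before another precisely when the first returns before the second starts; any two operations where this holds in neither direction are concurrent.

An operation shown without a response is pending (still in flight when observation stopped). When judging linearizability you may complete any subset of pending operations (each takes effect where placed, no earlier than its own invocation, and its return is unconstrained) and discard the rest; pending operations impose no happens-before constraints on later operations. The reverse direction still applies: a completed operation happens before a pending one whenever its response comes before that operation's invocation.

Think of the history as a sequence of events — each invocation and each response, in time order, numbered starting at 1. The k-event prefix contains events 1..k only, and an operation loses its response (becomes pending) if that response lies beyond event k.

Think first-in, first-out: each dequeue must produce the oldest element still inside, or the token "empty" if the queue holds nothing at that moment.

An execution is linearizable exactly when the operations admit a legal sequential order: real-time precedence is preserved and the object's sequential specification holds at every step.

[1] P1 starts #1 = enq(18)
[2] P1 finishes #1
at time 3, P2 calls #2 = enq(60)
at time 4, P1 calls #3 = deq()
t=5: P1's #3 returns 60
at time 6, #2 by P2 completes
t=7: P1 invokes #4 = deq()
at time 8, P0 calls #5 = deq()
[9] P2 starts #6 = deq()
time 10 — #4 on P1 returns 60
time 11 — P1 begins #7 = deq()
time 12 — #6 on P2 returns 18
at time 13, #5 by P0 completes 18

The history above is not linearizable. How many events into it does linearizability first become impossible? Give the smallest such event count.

one valid order for events 1..4 is #1:
after step 1 (#1 enq(18)): queue <18>
once event 5 joins (#3's response, time 5), exhaustive search finds no witness
including or dropping the 1 pending operation (#2) in any combination fails
take #1, #3 (pending dropped): step 2 already fails, because #3 deq() → 60 cannot occur there

5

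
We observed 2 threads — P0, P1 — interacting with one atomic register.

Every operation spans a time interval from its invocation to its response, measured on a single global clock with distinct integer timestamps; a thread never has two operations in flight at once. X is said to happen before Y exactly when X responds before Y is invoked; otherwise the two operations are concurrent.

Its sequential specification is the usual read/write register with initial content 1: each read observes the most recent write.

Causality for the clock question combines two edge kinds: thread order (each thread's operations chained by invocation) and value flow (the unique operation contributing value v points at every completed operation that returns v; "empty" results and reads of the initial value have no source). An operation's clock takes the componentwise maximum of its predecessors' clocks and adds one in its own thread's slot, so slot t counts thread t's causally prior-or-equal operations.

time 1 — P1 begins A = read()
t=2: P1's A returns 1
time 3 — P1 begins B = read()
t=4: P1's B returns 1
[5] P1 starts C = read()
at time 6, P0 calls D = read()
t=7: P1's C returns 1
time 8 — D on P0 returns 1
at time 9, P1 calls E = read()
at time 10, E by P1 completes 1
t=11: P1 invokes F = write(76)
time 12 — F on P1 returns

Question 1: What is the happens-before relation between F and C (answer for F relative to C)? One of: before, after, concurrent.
Answer: after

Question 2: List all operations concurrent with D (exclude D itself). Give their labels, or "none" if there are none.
Answer: C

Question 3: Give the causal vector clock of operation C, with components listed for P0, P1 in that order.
Answer: (0, 3)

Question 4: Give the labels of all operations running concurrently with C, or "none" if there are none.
Answer: D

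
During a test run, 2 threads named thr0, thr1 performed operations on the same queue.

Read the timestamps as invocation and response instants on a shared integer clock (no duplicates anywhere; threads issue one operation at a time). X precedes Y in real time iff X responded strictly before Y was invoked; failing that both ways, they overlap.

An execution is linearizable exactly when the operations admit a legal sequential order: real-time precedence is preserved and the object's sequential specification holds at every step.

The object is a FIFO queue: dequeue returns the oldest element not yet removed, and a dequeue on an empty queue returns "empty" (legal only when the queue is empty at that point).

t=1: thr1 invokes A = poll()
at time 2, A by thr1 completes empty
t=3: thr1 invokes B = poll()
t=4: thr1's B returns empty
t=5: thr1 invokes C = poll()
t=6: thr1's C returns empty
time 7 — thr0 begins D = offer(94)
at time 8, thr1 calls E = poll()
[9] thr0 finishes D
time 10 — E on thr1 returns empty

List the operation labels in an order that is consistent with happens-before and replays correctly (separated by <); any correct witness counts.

1. A poll() → empty, leaving queue <>
2. B poll() → empty, leaving queue <>
3. C poll() → empty, leaving queue <>
4. E poll() → empty, leaving queue <>
5. D offer(94), leaving queue <94>

A < B < C < E < D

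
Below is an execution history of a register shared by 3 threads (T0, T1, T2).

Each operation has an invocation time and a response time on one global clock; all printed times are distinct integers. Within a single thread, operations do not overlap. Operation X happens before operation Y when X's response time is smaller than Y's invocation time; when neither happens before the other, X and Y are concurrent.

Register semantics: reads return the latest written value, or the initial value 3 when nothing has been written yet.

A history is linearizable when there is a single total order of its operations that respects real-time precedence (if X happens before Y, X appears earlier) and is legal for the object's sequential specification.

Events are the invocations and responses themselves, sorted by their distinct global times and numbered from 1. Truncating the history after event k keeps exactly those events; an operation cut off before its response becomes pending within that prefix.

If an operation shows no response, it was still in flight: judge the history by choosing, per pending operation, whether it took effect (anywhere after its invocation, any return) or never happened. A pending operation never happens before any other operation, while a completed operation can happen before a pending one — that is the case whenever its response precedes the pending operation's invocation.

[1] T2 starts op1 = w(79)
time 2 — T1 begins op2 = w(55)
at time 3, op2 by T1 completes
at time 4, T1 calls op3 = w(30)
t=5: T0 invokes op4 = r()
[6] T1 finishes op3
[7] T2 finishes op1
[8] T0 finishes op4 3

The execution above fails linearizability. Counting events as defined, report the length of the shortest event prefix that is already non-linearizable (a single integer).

a valid linearization of events 1..7 exists, for instance op1, op2, op3:
1. op1 w(79), leaving value 79
2. op2 w(55), leaving value 55
3. op3 w(30), leaving value 30
at event 8 (op4's time-8 response) nothing linearizes any more
sample order op1, op2, op3, op4 stalls at step 4 — op4 r() → 3 has no legal effect
sample order op1, op2, op4, op3 stalls at step 3 — op4 r() → 3 has no legal effect

8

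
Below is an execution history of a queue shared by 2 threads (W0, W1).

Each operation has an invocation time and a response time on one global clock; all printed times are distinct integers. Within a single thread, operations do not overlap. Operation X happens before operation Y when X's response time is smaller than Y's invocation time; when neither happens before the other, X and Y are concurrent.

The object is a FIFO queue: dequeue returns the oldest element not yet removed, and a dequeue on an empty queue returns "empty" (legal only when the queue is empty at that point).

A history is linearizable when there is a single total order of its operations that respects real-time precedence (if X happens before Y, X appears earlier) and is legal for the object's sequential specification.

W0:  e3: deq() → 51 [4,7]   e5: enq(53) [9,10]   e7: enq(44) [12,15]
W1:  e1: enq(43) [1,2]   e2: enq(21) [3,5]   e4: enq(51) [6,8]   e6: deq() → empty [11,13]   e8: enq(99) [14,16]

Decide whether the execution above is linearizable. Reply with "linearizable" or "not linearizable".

not linearizable

prefix check: 1..6 passes, 1..7 fails once e3's time-7 response joins
2 orders of the 3 completed queue ops respect real time; none is legal
every completion of the 1 pending operation (e4) was checked; none linearizes
e.g. e1, e2, e3 (pending dropped): illegal at step 3, since e3 deq() → 51 cannot apply there
e.g. e1, e3, e2 (pending dropped): illegal at step 2, since e3 deq() → 51 cannot apply there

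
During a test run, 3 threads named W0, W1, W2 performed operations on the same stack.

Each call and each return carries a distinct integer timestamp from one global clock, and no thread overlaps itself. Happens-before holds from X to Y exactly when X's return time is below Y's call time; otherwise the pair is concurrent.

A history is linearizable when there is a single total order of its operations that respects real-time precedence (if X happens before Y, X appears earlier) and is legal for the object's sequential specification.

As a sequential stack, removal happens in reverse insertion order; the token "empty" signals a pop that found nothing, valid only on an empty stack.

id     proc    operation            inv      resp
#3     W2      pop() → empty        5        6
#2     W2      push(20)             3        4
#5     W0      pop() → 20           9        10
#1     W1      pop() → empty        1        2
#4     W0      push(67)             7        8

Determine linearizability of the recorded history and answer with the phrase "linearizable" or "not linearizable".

the violation lands at event 6, #3's response at time 6: events 1..5 linearize, events 1..6 do not
exactly one order of the 3 completed ops respects real time; the stack replay fails
sample order #1, #2, #3 stalls at step 3 — #3 pop() → empty has no legal effect

not linearizable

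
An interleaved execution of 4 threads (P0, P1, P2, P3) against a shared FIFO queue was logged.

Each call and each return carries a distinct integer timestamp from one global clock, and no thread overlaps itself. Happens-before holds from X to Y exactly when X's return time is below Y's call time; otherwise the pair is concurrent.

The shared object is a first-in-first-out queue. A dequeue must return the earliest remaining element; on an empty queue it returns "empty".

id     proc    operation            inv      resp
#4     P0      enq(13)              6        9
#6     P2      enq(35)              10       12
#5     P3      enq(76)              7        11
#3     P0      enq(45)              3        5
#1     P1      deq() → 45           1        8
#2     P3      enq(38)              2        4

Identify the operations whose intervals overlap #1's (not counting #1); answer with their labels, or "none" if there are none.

#1 spans [1,8]: anything still running between times 1 and 8 counts as concurrent
#2 [2,4]: concurrent
#3 [3,5]: concurrent
#4 [6,9]: concurrent
#5 [7,11]: concurrent
#6 [10,12]: after

#2, #3, #4, #5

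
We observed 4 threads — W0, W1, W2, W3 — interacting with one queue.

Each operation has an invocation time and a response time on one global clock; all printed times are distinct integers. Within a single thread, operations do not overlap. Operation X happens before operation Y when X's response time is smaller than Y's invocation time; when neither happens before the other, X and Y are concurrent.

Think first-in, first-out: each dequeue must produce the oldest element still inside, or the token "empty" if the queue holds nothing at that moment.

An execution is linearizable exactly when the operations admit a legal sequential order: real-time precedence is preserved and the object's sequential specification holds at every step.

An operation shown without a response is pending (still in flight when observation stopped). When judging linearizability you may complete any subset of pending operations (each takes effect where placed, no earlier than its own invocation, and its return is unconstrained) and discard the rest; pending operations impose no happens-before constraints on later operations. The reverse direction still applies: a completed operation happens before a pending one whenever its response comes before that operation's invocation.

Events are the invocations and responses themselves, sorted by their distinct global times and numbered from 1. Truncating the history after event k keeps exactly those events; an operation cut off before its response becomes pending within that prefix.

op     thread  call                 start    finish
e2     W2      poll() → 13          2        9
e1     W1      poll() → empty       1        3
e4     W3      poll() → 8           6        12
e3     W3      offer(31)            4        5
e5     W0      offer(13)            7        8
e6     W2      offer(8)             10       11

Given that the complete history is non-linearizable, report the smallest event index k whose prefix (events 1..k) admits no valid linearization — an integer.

one valid order for events 1..11 is e1, e3, e4, e5, e2, e6:
step 1: e1 poll() → empty — queue <>
step 2: e3 offer(31) — queue <31>
step 3: e4 poll() (pending, included) — queue <>
step 4: e5 offer(13) — queue <13>
step 5: e2 poll() → 13 — queue <>
step 6: e6 offer(8) — queue <8>
at event 12 (e4's time-12 response) nothing linearizes any more
for example e1, e2, e3, e4, e5, e6 fails at step 2: e2 poll() → 13 is not legal there
for example e1, e2, e3, e5, e4, e6 fails at step 2: e2 poll() → 13 is not legal there

12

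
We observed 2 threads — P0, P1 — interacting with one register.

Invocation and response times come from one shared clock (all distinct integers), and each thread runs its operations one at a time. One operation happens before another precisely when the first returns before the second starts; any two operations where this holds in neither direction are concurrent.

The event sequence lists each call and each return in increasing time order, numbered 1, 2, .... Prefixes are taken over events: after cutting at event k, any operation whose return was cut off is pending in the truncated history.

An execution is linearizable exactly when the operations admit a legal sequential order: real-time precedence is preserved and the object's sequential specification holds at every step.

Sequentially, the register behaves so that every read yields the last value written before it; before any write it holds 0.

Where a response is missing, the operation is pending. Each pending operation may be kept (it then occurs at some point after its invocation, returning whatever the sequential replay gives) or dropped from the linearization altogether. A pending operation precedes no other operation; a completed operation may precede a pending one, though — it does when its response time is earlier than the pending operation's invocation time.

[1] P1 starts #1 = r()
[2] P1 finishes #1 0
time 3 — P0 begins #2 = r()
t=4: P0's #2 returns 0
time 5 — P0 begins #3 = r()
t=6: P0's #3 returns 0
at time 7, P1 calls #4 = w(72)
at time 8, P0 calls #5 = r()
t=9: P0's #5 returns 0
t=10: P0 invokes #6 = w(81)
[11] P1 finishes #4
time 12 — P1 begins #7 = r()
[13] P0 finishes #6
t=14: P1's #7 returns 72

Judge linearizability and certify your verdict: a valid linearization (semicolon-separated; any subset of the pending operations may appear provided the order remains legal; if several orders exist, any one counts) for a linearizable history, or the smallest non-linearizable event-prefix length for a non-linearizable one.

step 1: #1 r() → 0 — value 0
step 2: #2 r() → 0 — value 0
step 3: #3 r() → 0 — value 0
step 4: #5 r() → 0 — value 0
step 5: #4 w(72) — value 72
step 6: #7 r() → 72 — value 72
step 7: #6 w(81) — value 81

linearizable — witness: #1; #2; #3; #5; #4; #7; #6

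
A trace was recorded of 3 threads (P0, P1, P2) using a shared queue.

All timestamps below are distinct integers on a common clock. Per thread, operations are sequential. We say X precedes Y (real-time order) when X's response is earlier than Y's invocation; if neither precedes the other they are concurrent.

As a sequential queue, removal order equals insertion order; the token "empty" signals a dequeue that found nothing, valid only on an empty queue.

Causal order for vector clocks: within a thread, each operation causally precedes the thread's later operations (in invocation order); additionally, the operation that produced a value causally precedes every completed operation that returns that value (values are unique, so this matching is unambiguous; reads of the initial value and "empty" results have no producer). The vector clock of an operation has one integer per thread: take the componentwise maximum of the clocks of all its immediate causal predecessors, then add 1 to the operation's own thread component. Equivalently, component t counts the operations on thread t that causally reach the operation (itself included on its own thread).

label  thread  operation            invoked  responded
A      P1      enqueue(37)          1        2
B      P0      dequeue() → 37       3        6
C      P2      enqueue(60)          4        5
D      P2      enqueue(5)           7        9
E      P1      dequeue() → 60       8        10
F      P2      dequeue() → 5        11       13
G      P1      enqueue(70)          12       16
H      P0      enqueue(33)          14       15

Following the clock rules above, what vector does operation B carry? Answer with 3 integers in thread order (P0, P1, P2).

(1, 1, 0)

C, invoked 4, has no incoming edges; only P2's bump applies → (0, 0, 1)
A, invoked 1, has no incoming edges; only P1's bump applies → (0, 1, 0)
merge at D (invoked 7): VC(C)=(0, 0, 1), own-thread bump on P2 → (0, 0, 2)
merge at B (invoked 3): VC(A)=(0, 1, 0), own-thread bump on P0 → (1, 1, 0)
merge at F (invoked 11): VC(D)=(0, 0, 2), own-thread bump on P2 → (0, 0, 3)
merge at E (invoked 8): VC(A)=(0, 1, 0), VC(C)=(0, 0, 1), own-thread bump on P1 → (0, 2, 1)
merge at H (invoked 14): VC(B)=(1, 1, 0), own-thread bump on P0 → (2, 1, 0)
merge at G (invoked 12): VC(E)=(0, 2, 1), own-thread bump on P1 → (0, 3, 1)
target: VC(B) = (1, 1, 0)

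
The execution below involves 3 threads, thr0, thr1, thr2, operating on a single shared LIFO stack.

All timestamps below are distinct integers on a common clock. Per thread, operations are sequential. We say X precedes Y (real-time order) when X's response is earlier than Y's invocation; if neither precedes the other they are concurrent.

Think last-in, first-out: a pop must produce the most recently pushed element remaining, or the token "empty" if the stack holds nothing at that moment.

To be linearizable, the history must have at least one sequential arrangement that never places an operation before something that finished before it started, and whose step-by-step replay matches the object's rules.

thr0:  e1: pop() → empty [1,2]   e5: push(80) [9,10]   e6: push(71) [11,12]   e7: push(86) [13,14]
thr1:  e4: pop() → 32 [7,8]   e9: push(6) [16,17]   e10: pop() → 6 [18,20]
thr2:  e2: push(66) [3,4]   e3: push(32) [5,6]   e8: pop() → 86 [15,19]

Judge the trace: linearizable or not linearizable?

linearizable

witness order: e1, e2, e3, e4, e5, e6, e7, e8, e9, e10
after step 1 (e1 pop() → empty): stack <>
after step 2 (e2 push(66)): stack <66>
after step 3 (e3 push(32)): stack <66,32>
after step 4 (e4 pop() → 32): stack <66>
after step 5 (e5 push(80)): stack <66,80>
after step 6 (e6 push(71)): stack <66,80,71>
after step 7 (e7 push(86)): stack <66,80,71,86>
after step 8 (e8 pop() → 86): stack <66,80,71>
after step 9 (e9 push(6)): stack <66,80,71,6>
after step 10 (e10 pop() → 6): stack <66,80,71>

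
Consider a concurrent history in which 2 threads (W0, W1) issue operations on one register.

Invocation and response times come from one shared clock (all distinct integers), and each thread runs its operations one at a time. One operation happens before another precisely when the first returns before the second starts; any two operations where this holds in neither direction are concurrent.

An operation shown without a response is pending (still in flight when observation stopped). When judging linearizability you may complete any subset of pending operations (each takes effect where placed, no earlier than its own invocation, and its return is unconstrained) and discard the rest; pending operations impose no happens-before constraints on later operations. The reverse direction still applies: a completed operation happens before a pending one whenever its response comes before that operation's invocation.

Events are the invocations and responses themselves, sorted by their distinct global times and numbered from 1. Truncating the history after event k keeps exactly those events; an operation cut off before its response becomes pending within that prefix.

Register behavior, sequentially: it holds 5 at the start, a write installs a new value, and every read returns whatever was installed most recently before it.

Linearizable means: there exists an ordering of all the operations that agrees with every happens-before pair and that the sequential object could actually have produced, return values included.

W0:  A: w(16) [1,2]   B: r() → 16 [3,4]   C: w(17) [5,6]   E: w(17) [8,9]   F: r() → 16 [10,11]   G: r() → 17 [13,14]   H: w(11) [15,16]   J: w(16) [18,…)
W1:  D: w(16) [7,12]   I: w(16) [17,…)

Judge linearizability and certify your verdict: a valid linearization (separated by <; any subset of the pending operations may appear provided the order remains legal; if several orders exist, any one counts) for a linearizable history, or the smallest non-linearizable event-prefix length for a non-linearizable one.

events 1..13 are fine; event 14 — the response of G at time 14 — makes the prefix non-linearizable
real-time-consistent orders of the 7 completed operations: 3 — all fail the register replay
take A, B, C, D, E, F, G: step 6 already fails, because F r() → 16 cannot occur there
take A, B, C, E, D, F, G: step 7 already fails, because G r() → 17 cannot occur there

not linearizable — minimal violating prefix: 14 events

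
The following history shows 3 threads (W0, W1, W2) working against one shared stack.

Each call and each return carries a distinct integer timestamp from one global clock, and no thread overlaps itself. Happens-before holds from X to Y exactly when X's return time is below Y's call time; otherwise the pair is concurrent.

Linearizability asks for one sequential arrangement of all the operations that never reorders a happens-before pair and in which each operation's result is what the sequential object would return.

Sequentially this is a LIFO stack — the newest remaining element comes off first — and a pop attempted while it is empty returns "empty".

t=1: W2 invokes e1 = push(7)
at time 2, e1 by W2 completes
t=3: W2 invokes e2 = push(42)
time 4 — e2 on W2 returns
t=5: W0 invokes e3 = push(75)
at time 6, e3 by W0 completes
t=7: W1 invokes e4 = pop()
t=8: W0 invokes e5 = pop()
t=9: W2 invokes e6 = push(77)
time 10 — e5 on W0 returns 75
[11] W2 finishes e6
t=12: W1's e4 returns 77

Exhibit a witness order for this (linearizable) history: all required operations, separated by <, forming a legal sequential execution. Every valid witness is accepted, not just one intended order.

e1 < e2 < e3 < e5 < e6 < e4

after step 1 (e1 push(7)): stack <7>
after step 2 (e2 push(42)): stack <7,42>
after step 3 (e3 push(75)): stack <7,42,75>
after step 4 (e5 pop() → 75): stack <7,42>
after step 5 (e6 push(77)): stack <7,42,77>
after step 6 (e4 pop() → 77): stack <7,42>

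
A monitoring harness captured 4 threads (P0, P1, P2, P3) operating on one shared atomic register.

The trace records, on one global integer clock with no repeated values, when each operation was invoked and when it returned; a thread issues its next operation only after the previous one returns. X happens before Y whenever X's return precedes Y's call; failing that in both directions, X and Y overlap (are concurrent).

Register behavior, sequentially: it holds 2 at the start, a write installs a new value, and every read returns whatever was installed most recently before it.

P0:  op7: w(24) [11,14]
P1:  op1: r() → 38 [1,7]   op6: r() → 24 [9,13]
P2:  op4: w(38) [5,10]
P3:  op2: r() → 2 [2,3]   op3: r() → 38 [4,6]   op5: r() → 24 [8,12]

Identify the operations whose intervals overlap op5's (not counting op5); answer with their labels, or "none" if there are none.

op4, op6, op7

op5 runs from 8 to 12; window-overlapping ops are concurrent
op1 [1,7]: before
op2 [2,3]: before
op3 [4,6]: before
op4 [5,10]: concurrent
op6 [9,13]: concurrent
op7 [11,14]: concurrent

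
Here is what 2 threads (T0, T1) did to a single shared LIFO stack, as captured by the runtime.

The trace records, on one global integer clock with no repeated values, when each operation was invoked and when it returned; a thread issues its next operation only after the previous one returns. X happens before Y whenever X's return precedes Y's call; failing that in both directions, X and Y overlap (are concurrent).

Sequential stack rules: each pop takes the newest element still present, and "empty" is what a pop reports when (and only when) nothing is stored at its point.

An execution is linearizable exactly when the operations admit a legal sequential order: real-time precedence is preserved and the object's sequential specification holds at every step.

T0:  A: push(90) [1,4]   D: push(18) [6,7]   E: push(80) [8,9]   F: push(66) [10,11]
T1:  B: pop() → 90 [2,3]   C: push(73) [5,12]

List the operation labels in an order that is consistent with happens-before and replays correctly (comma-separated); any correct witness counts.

A, B, C, D, E, F

1. A push(90), leaving stack <90>
2. B pop() → 90, leaving stack <>
3. C push(73), leaving stack <73>
4. D push(18), leaving stack <73,18>
5. E push(80), leaving stack <73,18,80>
6. F push(66), leaving stack <73,18,80,66>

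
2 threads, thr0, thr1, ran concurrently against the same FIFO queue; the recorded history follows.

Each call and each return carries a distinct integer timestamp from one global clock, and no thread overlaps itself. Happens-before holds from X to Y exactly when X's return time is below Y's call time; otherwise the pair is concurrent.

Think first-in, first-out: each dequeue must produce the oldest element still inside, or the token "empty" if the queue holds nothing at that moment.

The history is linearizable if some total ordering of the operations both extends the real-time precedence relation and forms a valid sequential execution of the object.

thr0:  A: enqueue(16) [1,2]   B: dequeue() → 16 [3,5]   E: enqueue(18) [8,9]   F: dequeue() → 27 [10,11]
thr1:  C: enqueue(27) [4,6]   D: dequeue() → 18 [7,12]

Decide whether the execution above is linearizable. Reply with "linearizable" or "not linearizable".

linearizable

witness order: A, B, C, E, F, D
step 1: A enqueue(16) — queue <16>
step 2: B dequeue() → 16 — queue <>
step 3: C enqueue(27) — queue <27>
step 4: E enqueue(18) — queue <27,18>
step 5: F dequeue() → 27 — queue <18>
step 6: D dequeue() → 18 — queue <>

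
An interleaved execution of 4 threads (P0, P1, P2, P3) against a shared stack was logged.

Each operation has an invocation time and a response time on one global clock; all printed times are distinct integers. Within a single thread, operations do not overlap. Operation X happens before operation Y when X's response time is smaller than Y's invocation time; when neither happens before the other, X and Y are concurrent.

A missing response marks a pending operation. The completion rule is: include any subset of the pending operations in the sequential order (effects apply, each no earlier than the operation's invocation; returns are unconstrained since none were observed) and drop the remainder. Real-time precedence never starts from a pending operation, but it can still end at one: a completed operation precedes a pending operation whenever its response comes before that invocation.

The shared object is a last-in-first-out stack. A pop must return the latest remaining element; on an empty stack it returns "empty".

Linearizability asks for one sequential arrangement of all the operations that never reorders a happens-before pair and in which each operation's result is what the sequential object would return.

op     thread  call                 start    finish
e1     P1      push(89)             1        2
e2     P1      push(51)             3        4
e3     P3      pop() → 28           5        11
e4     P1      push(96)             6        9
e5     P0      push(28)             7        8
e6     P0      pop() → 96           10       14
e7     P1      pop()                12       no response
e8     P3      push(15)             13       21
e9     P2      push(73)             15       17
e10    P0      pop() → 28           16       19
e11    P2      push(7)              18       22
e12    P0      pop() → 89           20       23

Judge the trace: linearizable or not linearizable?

prefix check: 1..18 passes, 1..19 fails once e10's time-19 response joins
every one of the 16 real-time-consistent orders over 8 completed stack ops fails the sequential spec
no escape via the 3 pending operations (e7, e8, e11): every completion choice fails
for example e1, e2, e3, e4, e5, e6, e9, e10 (pending dropped) fails at step 3: e3 pop() → 28 is not legal there
for example e1, e2, e3, e4, e5, e6, e10, e9 (pending dropped) fails at step 3: e3 pop() → 28 is not legal there

not linearizable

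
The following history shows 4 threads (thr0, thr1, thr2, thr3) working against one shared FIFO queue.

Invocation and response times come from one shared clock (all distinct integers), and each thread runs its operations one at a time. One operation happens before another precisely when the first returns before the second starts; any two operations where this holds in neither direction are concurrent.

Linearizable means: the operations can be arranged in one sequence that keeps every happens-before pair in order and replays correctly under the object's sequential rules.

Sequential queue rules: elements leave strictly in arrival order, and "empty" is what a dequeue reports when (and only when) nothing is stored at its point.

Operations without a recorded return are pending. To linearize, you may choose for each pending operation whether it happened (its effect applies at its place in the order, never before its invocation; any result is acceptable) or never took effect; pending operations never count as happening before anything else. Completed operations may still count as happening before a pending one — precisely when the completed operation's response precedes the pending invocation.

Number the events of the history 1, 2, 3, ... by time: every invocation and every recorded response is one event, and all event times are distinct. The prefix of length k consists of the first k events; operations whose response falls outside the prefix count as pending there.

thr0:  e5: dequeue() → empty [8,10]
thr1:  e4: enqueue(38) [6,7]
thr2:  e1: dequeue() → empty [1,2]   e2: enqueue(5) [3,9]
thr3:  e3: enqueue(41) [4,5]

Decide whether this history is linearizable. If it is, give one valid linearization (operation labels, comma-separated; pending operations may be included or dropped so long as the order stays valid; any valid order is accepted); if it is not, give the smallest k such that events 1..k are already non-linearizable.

not linearizable — minimal violating prefix: 10 events

the violation lands at event 10, e5's response at time 10: events 1..9 linearize, events 1..10 do not
every one of the 4 real-time-consistent orders over 5 completed FIFO queue ops fails the sequential spec
e.g. e1, e2, e3, e4, e5: illegal at step 5, since e5 dequeue() → empty cannot apply there
e.g. e1, e3, e2, e4, e5: illegal at step 5, since e5 dequeue() → empty cannot apply there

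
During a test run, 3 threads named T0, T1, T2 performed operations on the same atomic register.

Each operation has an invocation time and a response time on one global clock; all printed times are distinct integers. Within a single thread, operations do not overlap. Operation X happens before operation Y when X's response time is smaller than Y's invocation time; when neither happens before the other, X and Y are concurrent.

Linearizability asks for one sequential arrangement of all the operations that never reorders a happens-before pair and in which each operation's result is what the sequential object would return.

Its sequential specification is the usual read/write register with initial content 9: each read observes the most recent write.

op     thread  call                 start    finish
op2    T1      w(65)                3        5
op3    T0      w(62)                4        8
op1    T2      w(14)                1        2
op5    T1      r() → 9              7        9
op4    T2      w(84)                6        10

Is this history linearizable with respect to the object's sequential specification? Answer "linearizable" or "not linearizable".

not linearizable

already the first 9 events (up to op5's response at time 9) admit no linearization; the first 8 still do
no legal order exists: 3 real-time-consistent candidates over 4 completed atomic register operations, all rejected
completion choices over the 1 pending operation (op4) were checked; none helps
one such order, op1, op2, op3, op5 (pending dropped), breaks at step 4 where op5 r() → 9 is illegal
one such order, op1, op2, op5, op3 (pending dropped), breaks at step 3 where op5 r() → 9 is illegal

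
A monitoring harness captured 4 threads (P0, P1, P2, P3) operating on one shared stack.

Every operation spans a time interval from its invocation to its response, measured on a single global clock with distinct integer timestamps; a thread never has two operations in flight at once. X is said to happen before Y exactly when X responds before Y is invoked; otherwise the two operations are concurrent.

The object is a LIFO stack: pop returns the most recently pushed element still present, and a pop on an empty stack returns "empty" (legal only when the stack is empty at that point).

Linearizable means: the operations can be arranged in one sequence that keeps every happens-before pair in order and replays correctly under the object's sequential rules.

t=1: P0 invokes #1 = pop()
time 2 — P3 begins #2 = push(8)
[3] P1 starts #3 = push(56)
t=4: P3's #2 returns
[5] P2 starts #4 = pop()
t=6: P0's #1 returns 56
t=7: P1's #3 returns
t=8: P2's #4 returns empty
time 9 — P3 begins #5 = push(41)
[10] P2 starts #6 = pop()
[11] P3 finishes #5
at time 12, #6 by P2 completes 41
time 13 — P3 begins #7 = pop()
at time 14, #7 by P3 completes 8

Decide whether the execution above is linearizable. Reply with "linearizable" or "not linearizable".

not linearizable

prefix check: 1..7 passes, 1..8 fails once #4's time-8 response joins
every one of the 12 real-time-consistent orders over 4 completed stack ops fails the sequential spec
one such order, #1, #2, #3, #4, breaks at step 1 where #1 pop() → 56 is illegal
one such order, #1, #2, #4, #3, breaks at step 1 where #1 pop() → 56 is illegal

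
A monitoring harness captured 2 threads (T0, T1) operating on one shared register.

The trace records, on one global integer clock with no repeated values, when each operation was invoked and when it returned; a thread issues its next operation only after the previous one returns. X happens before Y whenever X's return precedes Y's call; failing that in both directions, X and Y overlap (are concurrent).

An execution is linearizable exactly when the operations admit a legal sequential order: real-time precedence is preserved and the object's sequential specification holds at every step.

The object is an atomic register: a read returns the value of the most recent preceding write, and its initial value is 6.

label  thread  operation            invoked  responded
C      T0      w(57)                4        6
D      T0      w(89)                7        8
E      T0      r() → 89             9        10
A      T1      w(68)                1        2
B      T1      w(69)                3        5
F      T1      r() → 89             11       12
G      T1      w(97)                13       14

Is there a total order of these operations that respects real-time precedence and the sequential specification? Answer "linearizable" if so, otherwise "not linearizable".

linearizable

witness order: A, B, C, D, E, F, G
1. A w(68), leaving value 68
2. B w(69), leaving value 69
3. C w(57), leaving value 57
4. D w(89), leaving value 89
5. E r() → 89, leaving value 89
6. F r() → 89, leaving value 89
7. G w(97), leaving value 97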